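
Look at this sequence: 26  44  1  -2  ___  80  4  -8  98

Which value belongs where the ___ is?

Positions follow the repeating pattern AABB; grouping by letter gives 2 tracks.
Track A: 26, 44, ?, 80, 98 (linear: a_n = 8 + 18·n).
Track B: 1, -2, 4, -8 (multiplying by -2 each time).
The gap is track A's term 3; the rule gives 62.

62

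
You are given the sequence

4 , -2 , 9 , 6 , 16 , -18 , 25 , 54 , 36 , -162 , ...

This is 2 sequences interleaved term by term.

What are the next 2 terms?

49, 486

Split by position mod 2 into 2 tracks.
Stream A is 4, 9, 16, 25, 36, which is consecutive squares n² from n = 2.
Stream B is -2, 6, -18, 54, -162, which is geometric, ×-3 each step.
Term 11 comes from stream A (its 6th entry): 49.
The 12th slot belongs to stream B; its 6th term is 486.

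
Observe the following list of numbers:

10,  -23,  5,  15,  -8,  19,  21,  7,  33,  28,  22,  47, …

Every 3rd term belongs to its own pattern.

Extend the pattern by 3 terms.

Split by position mod 3 into 3 tracks.
Stream A is 10, 15, 21, 28, which is triangular numbers starting at T_4.
Stream B is -23, -8, 7, 22, which is linear: a_n = -38 + 15·n.
Stream C is 5, 19, 33, 47, which is linear: a_n = -9 + 14·n.
Term 13 comes from stream A (its 5th entry): 36.
The 14th slot belongs to stream B; its 5th term is 37.
Position 15 falls in stream C as its term 5, giving 61.

36, 37, 61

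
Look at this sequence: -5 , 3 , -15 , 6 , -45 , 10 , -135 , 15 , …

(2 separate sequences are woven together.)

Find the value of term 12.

Taking every 2nd term gives 2 separate tracks.
Subsequence A: -5, -15, -45, -135. Geometric, ×3 each step.
Subsequence B: 3, 6, 10, 15. Triangular numbers starting at T_2.
Position 12 falls in subsequence B as its term 6, giving 28.

28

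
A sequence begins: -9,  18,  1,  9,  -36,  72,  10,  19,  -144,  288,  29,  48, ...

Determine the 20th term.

Positions follow the repeating pattern AABB; grouping by letter gives 2 tracks.
Stream A: -9, 18, -36, 72, -144, 288 — multiplying by -2 each time.
Stream B: 1, 9, 10, 19, 29, 48 — each term equals the sum of the previous two.
Position 20 → stream B, term 10 = 327.

327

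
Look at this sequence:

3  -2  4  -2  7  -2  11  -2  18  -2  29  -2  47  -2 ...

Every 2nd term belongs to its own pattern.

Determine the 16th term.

Odd-indexed and even-indexed terms follow separate rules.
Subsequence A is 3, 4, 7, 11, 18, 29, 47, which is a Fibonacci-like recurrence a_n = a_{n-1} + a_{n-2}.
Subsequence B is -2, -2, -2, -2, -2, -2, -2, which is the constant sequence -2.
Position 16 falls in subsequence B as its term 8, giving -2.

-2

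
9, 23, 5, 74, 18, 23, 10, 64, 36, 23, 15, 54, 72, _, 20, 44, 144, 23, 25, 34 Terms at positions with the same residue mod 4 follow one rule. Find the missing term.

23

The terms cycle through 4 interleaved subsequences.
Track A: 9, 18, 36, 72, 144. Geometric with ratio 2.
Track B: 23, 23, 23, ?, 23. Constant 23.
Track C: 5, 10, 15, 20, 25. Adding 5 each time.
Track D: 74, 64, 54, 44, 34. Arithmetic, step −10.
The gap is track B's term 4; the rule gives 23.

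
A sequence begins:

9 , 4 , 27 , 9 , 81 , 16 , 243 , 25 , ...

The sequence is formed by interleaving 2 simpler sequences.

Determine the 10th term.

36

The terms cycle through 2 interleaved subsequences.
Track A: 9, 27, 81, 243. Powers of 3.
Track B: 4, 9, 16, 25. Consecutive squares n² from n = 2.
The 10th slot belongs to track B; its 5th term is 36.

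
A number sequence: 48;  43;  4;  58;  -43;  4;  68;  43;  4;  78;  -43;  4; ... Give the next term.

88

The terms cycle through 3 interleaved subsequences.
Subsequence A: 48, 58, 68, 78 (linear: a_n = 38 + 10·n).
Subsequence B: 43, -43, 43, -43 (the oscillation 43·(−1)^(n+1)).
Subsequence C: 4, 4, 4, 4 (always 4).
The 13th slot belongs to subsequence A; its 5th term is 88.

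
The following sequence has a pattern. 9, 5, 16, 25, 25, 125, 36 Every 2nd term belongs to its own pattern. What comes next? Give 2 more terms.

Taking every 2nd term gives 2 separate tracks.
Track A is 9, 16, 25, 36, which is the squares 3², 4², 5², ….
Track B is 5, 25, 125, which is a geometric progression (common ratio 5).
Term 8 comes from track B (its 4th entry): 625.
Position 9 → track A, term 5 = 49.

625, 49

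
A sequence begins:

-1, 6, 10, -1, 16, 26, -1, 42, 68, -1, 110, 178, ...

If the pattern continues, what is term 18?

Reading positions in blocks of 3 reveals the pattern ABB — 2 tracks woven together.
Stream A: -1, -1, -1, -1 — constant -1.
Stream B: 6, 10, 16, 26, 42, 68, 110, 178 — a Fibonacci-like recurrence a_n = a_{n-1} + a_{n-2}.
The 18th slot belongs to stream B; its 12th term is 1220.

1220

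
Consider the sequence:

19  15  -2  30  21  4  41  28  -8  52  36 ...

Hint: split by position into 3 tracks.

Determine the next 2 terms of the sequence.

Split by position mod 3: positions 1, 4, 7, … form one track, and each other residue class forms its own.
Track A: 19, 30, 41, 52 (adding 11 each time).
Track B: 15, 21, 28, 36 (the triangular numbers T_5, T_6, …).
Track C: -2, 4, -8 (geometric, ×-2 each step).
The 12th slot belongs to track C; its 4th term is 16.
Term 13 comes from track A (its 5th entry): 63.

16, 63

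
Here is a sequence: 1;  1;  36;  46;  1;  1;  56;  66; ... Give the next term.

1

The slot pattern repeats as AABB (period 4), so there are 2 interleaved tracks.
Track A = 1, 1, 1, 1: always 1.
Track B = 36, 46, 56, 66: arithmetic with common difference +10.
Position 9 → track A, term 5 = 1.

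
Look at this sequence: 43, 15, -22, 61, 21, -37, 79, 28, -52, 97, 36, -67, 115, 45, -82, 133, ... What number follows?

55

Read the sequence 3 terms at a time; column i is its own pattern.
Subsequence A: 43, 61, 79, 97, 115, 133 (adding 18 each time).
Subsequence B: 15, 21, 28, 36, 45 (the triangular numbers T_5, T_6, …).
Subsequence C: -22, -37, -52, -67, -82 (arithmetic with common difference −15).
Position 17 → subsequence B, term 6 = 55.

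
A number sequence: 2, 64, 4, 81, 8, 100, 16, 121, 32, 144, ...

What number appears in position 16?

Split by position mod 2 into 2 tracks.
Subsequence A: 2, 4, 8, 16, 32 (powers 2^1, 2^2, 2^3, …).
Subsequence B: 64, 81, 100, 121, 144 (consecutive squares n² from n = 8).
Term 16 comes from subsequence B (its 8th entry): 225.

225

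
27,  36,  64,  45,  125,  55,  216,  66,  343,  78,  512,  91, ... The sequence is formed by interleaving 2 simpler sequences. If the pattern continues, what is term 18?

136

The terms cycle through 2 interleaved subsequences.
Track A is 27, 64, 125, 216, 343, 512, which is consecutive cubes n³ from n = 3.
Track B is 36, 45, 55, 66, 78, 91, which is triangular numbers n(n+1)/2 for n = 8, 9, ….
The 18th slot belongs to track B; its 9th term is 136.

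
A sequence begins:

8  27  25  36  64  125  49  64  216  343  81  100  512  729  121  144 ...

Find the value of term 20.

196

Positions follow the repeating pattern AABB; grouping by letter gives 2 tracks.
Subsequence A: 8, 27, 64, 125, 216, 343, 512, 729. Perfect cubes starting at 2³.
Subsequence B: 25, 36, 49, 64, 81, 100, 121, 144. The squares 5², 6², 7², ….
Position 20 falls in subsequence B as its term 10, giving 196.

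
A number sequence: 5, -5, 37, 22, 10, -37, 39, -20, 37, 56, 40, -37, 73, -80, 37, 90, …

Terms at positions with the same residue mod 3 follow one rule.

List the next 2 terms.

160, -37

Split by position mod 3: positions 1, 4, 7, … form one track, and each other residue class forms its own.
Stream A: 5, 22, 39, 56, 73, 90. Arithmetic with common difference +17.
Stream B: -5, 10, -20, 40, -80. Geometric with ratio -2.
Stream C: 37, -37, 37, -37, 37. The oscillation 37·(−1)^(n+1).
Position 17 falls in stream B as its term 6, giving 160.
The 18th slot belongs to stream C; its 6th term is -37.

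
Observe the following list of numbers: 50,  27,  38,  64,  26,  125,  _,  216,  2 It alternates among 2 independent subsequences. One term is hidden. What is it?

Split by position mod 2 into 2 tracks.
Track A: 50, 38, 26, ?, 2. Subtracting 12 each time.
Track B: 27, 64, 125, 216. Consecutive cubes n³ from n = 3.
Filling track A at index 4 by its rule yields 14.

14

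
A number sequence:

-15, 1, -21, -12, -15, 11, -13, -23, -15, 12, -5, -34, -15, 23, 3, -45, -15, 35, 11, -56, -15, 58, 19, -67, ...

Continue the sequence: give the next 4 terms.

-15, 93, 27, -78

Split by position mod 4 into 4 tracks.
Track A: -15, -15, -15, -15, -15, -15. Constant -15.
Track B: 1, 11, 12, 23, 35, 58. Each term equals the sum of the previous two.
Track C: -21, -13, -5, 3, 11, 19. Arithmetic, step +8.
Track D: -12, -23, -34, -45, -56, -67. Linear: a_n = -1 − 11·n.
Position 25 falls in track A as its term 7, giving -15.
Position 26 falls in track B as its term 7, giving 93.
The 27th slot belongs to track C; its 7th term is 27.
Position 28 falls in track D as its term 7, giving -78.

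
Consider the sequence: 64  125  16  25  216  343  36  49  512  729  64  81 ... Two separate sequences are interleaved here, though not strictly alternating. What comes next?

The slot pattern repeats as AABB (period 4), so there are 2 interleaved tracks.
Track A = 64, 125, 216, 343, 512, 729: the cubes 4³, 5³, 6³, ….
Track B = 16, 25, 36, 49, 64, 81: the squares 4², 5², 6², ….
The 13th slot belongs to track A; its 7th term is 1000.

1000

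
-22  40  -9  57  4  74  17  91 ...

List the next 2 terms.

The terms cycle through 2 interleaved subsequences.
Subsequence A = -22, -9, 4, 17: adding 13 each time.
Subsequence B = 40, 57, 74, 91: arithmetic with common difference +17.
The 9th slot belongs to subsequence A; its 5th term is 30.
Position 10 → subsequence B, term 5 = 108.

30, 108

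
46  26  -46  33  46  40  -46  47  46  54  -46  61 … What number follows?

46

Split by position mod 2 into 2 tracks.
Track A = 46, -46, 46, -46, 46, -46: alternating ±46.
Track B = 26, 33, 40, 47, 54, 61: adding 7 each time.
Term 13 comes from track A (its 7th entry): 46.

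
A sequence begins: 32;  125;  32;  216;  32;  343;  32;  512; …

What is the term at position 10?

729

The terms cycle through 2 interleaved subsequences.
Track A: 32, 32, 32, 32 — the constant sequence 32.
Track B: 125, 216, 343, 512 — the cubes 5³, 6³, 7³, ….
The 10th slot belongs to track B; its 5th term is 729.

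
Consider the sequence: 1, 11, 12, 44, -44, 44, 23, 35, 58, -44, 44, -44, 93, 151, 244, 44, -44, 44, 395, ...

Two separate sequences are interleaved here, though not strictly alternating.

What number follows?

639

The slot pattern repeats as AAABBB (period 6), so there are 2 interleaved tracks.
Track A: 1, 11, 12, 23, 35, 58, 93, 151, 244, 395 — a Fibonacci-like recurrence a_n = a_{n-1} + a_{n-2}.
Track B: 44, -44, 44, -44, 44, -44, 44, -44, 44 — oscillating between 44 and -44.
Term 20 comes from track A (its 11th entry): 639.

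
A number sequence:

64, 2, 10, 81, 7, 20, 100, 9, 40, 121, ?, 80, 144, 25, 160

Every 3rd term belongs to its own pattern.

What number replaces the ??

Split by position mod 3 into 3 tracks.
Stream A: 64, 81, 100, 121, 144 (consecutive squares n² from n = 8).
Stream B: 2, 7, 9, ?, 25 (each term equals the sum of the previous two).
Stream C: 10, 20, 40, 80, 160 (a geometric progression (common ratio 2)).
The gap is stream B's term 4; the rule gives 16.

16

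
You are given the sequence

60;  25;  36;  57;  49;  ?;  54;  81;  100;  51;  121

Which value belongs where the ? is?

Positions follow the repeating pattern ABB; grouping by letter gives 2 tracks.
Subsequence A: 60, 57, 54, 51 — linear: a_n = 63 − 3·n.
Subsequence B: 25, 36, 49, ?, 81, 100, 121 — the squares 5², 6², 7², ….
Filling subsequence B at index 4 by its rule yields 64.

64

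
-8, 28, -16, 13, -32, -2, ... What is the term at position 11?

-256

Taking every 2nd term gives 2 separate tracks.
Subsequence A: -8, -16, -32 — a geometric progression (common ratio 2).
Subsequence B: 28, 13, -2 — linear: a_n = 43 − 15·n.
Position 11 → subsequence A, term 6 = -256.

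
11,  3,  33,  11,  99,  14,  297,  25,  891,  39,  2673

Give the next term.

64

Odd-indexed and even-indexed terms follow separate rules.
Track A: 11, 33, 99, 297, 891, 2673 (a geometric progression (common ratio 3)).
Track B: 3, 11, 14, 25, 39 (each term equals the sum of the previous two).
The 12th slot belongs to track B; its 6th term is 64.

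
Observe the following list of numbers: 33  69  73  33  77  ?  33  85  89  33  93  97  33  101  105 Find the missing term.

Positions follow the repeating pattern ABB; grouping by letter gives 2 tracks.
Track A is 33, 33, 33, 33, 33, which is constant 33.
Track B is 69, 73, 77, ?, 85, 89, 93, 97, 101, 105, which is arithmetic with common difference +4.
Track B's pattern makes the blank 81.

81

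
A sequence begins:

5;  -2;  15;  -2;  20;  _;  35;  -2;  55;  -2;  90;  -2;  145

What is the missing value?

The terms cycle through 2 interleaved subsequences.
Track A: 5, 15, 20, 35, 55, 90, 145 — a Fibonacci-like recurrence a_n = a_{n-1} + a_{n-2}.
Track B: -2, -2, ?, -2, -2, -2 — the constant sequence -2.
Filling track B at index 3 by its rule yields -2.

-2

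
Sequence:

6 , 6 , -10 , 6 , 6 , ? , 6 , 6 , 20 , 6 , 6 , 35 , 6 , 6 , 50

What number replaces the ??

Reading positions in blocks of 3 reveals the pattern AAB — 2 tracks woven together.
Stream A: 6, 6, 6, 6, 6, 6, 6, 6, 6, 6 — the constant sequence 6.
Stream B: -10, ?, 20, 35, 50 — adding 15 each time.
So the missing entry in stream B is 5.

5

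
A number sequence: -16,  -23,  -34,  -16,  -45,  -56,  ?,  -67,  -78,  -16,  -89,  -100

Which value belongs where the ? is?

-16

Reading positions in blocks of 3 reveals the pattern ABB — 2 tracks woven together.
Track A: -16, -16, ?, -16 — always -16.
Track B: -23, -34, -45, -56, -67, -78, -89, -100 — arithmetic, step −11.
The gap is track A's term 3; the rule gives -16.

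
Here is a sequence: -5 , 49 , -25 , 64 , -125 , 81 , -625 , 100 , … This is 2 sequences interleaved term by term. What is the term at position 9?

-3125

Split by position mod 2 into 2 tracks.
Track A = -5, -25, -125, -625: geometric, ×5 each step.
Track B = 49, 64, 81, 100: the squares 7², 8², 9², ….
Term 9 comes from track A (its 5th entry): -3125.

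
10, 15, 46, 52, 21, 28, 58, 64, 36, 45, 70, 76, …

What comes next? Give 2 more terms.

Reading positions in blocks of 4 reveals the pattern AABB — 2 tracks woven together.
Track A: 10, 15, 21, 28, 36, 45 — the triangular numbers T_4, T_5, ….
Track B: 46, 52, 58, 64, 70, 76 — linear: a_n = 40 + 6·n.
Position 13 → track A, term 7 = 55.
Position 14 falls in track A as its term 8, giving 66.

55, 66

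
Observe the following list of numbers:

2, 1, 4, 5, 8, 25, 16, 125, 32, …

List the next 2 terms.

625, 64

Odd-indexed and even-indexed terms follow separate rules.
Track A = 2, 4, 8, 16, 32: multiplying by 2 each time.
Track B = 1, 5, 25, 125: powers 5^0, 5^1, 5^2, ….
Term 10 comes from track B (its 5th entry): 625.
The 11th slot belongs to track A; its 6th term is 64.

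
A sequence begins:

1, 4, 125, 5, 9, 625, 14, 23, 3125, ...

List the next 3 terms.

Positions follow the repeating pattern AAB; grouping by letter gives 2 tracks.
Stream A: 1, 4, 5, 9, 14, 23 — a Fibonacci-like recurrence a_n = a_{n-1} + a_{n-2}.
Stream B: 125, 625, 3125 — powers 5^3, 5^4, 5^5, ….
Position 10 falls in stream A as its term 7, giving 37.
Position 11 falls in stream A as its term 8, giving 60.
Position 12 falls in stream B as its term 4, giving 15625.

37, 60, 15625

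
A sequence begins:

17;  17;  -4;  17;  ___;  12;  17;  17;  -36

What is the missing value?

17

Reading positions in blocks of 3 reveals the pattern AAB — 2 tracks woven together.
Track A: 17, 17, 17, ?, 17, 17. Constant 17.
Track B: -4, 12, -36. A geometric progression (common ratio -3).
So the missing entry in track A is 17.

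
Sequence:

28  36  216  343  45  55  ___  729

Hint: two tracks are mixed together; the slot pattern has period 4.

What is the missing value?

512

Reading positions in blocks of 4 reveals the pattern AABB — 2 tracks woven together.
Track A = 28, 36, 45, 55: triangular numbers starting at T_7.
Track B = 216, 343, ?, 729: consecutive cubes n³ from n = 6.
Filling track B at index 3 by its rule yields 512.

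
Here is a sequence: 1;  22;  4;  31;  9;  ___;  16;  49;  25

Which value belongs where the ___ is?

The terms cycle through 2 interleaved subsequences.
Subsequence A: 1, 4, 9, 16, 25. The squares 1², 2², 3², ….
Subsequence B: 22, 31, ?, 49. Arithmetic, step +9.
Filling subsequence B at index 3 by its rule yields 40.

40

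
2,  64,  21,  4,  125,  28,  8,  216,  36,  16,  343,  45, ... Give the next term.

32

Taking every 3rd term gives 3 separate tracks.
Track A: 2, 4, 8, 16. Multiplying by 2 each time.
Track B: 64, 125, 216, 343. Consecutive cubes n³ from n = 4.
Track C: 21, 28, 36, 45. Triangular numbers starting at T_6.
The 13th slot belongs to track A; its 5th term is 32.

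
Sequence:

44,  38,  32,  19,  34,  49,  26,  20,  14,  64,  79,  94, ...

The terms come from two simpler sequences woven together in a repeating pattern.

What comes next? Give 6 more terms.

The slot pattern repeats as AAABBB (period 6), so there are 2 interleaved tracks.
Track A: 44, 38, 32, 26, 20, 14 — subtracting 6 each time.
Track B: 19, 34, 49, 64, 79, 94 — arithmetic, step +15.
The 13th slot belongs to track A; its 7th term is 8.
The 14th slot belongs to track A; its 8th term is 2.
Position 15 → track A, term 9 = -4.
The 16th slot belongs to track B; its 7th term is 109.
Position 17 → track B, term 8 = 124.
Position 18 → track B, term 9 = 139.

8, 2, -4, 109, 124, 139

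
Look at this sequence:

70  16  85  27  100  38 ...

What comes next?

115

Split by position mod 2 into 2 tracks.
Track A = 70, 85, 100: arithmetic, step +15.
Track B = 16, 27, 38: adding 11 each time.
The 7th slot belongs to track A; its 4th term is 115.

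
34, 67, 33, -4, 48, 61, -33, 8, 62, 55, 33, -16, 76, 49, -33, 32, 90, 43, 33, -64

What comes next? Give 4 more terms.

104, 37, -33, 128

Read the sequence 4 terms at a time; column i is its own pattern.
Subsequence A: 34, 48, 62, 76, 90 (adding 14 each time).
Subsequence B: 67, 61, 55, 49, 43 (arithmetic with common difference −6).
Subsequence C: 33, -33, 33, -33, 33 (the oscillation 33·(−1)^(n+1)).
Subsequence D: -4, 8, -16, 32, -64 (a geometric progression (common ratio -2)).
Term 21 comes from subsequence A (its 6th entry): 104.
Term 22 comes from subsequence B (its 6th entry): 37.
The 23rd slot belongs to subsequence C; its 6th term is -33.
Position 24 → subsequence D, term 6 = 128.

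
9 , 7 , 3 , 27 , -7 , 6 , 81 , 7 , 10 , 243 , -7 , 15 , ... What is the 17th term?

-7

The terms cycle through 3 interleaved subsequences.
Track A = 9, 27, 81, 243: powers 3^2, 3^3, 3^4, ….
Track B = 7, -7, 7, -7: alternating ±7.
Track C = 3, 6, 10, 15: triangular numbers starting at T_2.
Position 17 → track B, term 6 = -7.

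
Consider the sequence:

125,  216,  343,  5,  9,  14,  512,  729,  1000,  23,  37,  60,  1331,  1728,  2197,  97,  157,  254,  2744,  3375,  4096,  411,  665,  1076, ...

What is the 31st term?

Reading positions in blocks of 6 reveals the pattern AAABBB — 2 tracks woven together.
Stream A: 125, 216, 343, 512, 729, 1000, 1331, 1728, 2197, 2744, 3375, 4096 — the cubes 5³, 6³, 7³, ….
Stream B: 5, 9, 14, 23, 37, 60, 97, 157, 254, 411, 665, 1076 — each term equals the sum of the previous two.
Position 31 falls in stream A as its term 16, giving 8000.

8000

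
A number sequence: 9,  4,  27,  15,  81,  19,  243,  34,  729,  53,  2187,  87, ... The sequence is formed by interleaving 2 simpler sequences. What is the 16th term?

227

Positions 1, 3, 5, … form one subsequence and positions 2, 4, 6, … form another.
Track A = 9, 27, 81, 243, 729, 2187: powers of 3.
Track B = 4, 15, 19, 34, 53, 87: a Fibonacci-like recurrence a_n = a_{n-1} + a_{n-2}.
Position 16 falls in track B as its term 8, giving 227.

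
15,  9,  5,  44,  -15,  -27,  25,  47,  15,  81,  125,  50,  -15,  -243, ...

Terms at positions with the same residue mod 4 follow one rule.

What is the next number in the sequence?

Split by position mod 4 into 4 tracks.
Stream A: 15, -15, 15, -15. Alternating ±15.
Stream B: 9, -27, 81, -243. Geometric with ratio -3.
Stream C: 5, 25, 125. Powers 5^1, 5^2, 5^3, ….
Stream D: 44, 47, 50. Arithmetic with common difference +3.
Position 15 falls in stream C as its term 4, giving 625.

625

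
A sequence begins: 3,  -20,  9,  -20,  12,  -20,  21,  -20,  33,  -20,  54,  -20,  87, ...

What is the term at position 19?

Split by position mod 2 into 2 tracks.
Track A: 3, 9, 12, 21, 33, 54, 87. Each term equals the sum of the previous two.
Track B: -20, -20, -20, -20, -20, -20. Constant -20.
Term 19 comes from track A (its 10th entry): 369.

369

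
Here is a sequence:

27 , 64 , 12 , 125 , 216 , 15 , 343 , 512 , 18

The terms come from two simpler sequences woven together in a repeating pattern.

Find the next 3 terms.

Positions follow the repeating pattern AAB; grouping by letter gives 2 tracks.
Subsequence A: 27, 64, 125, 216, 343, 512 — consecutive cubes n³ from n = 3.
Subsequence B: 12, 15, 18 — linear: a_n = 9 + 3·n.
Position 10 falls in subsequence A as its term 7, giving 729.
The 11th slot belongs to subsequence A; its 8th term is 1000.
Term 12 comes from subsequence B (its 4th entry): 21.

729, 1000, 21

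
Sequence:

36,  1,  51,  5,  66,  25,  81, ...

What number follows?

The terms cycle through 2 interleaved subsequences.
Subsequence A is 36, 51, 66, 81, which is linear: a_n = 21 + 15·n.
Subsequence B is 1, 5, 25, which is geometric, ×5 each step.
Term 8 comes from subsequence B (its 4th entry): 125.

125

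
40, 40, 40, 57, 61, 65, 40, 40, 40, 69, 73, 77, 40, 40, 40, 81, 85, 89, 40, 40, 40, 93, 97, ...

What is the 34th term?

117

Positions follow the repeating pattern AAABBB; grouping by letter gives 2 tracks.
Track A is 40, 40, 40, 40, 40, 40, 40, 40, 40, 40, 40, 40, which is always 40.
Track B is 57, 61, 65, 69, 73, 77, 81, 85, 89, 93, 97, which is adding 4 each time.
Term 34 comes from track B (its 16th entry): 117.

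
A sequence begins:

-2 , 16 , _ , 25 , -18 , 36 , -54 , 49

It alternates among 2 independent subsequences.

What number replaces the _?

-6

The terms cycle through 2 interleaved subsequences.
Subsequence A = -2, ?, -18, -54: geometric, ×3 each step.
Subsequence B = 16, 25, 36, 49: perfect squares starting at 4².
Filling subsequence A at index 2 by its rule yields -6.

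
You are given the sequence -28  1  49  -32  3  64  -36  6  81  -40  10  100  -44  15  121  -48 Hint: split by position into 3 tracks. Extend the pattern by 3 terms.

21, 144, -52

The terms cycle through 3 interleaved subsequences.
Subsequence A is -28, -32, -36, -40, -44, -48, which is arithmetic, step −4.
Subsequence B is 1, 3, 6, 10, 15, which is triangular numbers starting at T_1.
Subsequence C is 49, 64, 81, 100, 121, which is the squares 7², 8², 9², ….
The 17th slot belongs to subsequence B; its 6th term is 21.
Term 18 comes from subsequence C (its 6th entry): 144.
The 19th slot belongs to subsequence A; its 7th term is -52.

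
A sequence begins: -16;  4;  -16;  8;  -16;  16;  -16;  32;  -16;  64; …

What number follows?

Odd-indexed and even-indexed terms follow separate rules.
Stream A: -16, -16, -16, -16, -16 — always -16.
Stream B: 4, 8, 16, 32, 64 — successive powers of 2.
Term 11 comes from stream A (its 6th entry): -16.

-16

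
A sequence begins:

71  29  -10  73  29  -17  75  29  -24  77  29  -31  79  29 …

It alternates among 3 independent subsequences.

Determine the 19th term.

83

Split by position mod 3 into 3 tracks.
Subsequence A is 71, 73, 75, 77, 79, which is arithmetic with common difference +2.
Subsequence B is 29, 29, 29, 29, 29, which is the constant sequence 29.
Subsequence C is -10, -17, -24, -31, which is arithmetic with common difference −7.
The 19th slot belongs to subsequence A; its 7th term is 83.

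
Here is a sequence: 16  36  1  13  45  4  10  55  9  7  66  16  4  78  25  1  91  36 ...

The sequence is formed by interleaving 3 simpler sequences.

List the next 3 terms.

Taking every 3rd term gives 3 separate tracks.
Track A is 16, 13, 10, 7, 4, 1, which is subtracting 3 each time.
Track B is 36, 45, 55, 66, 78, 91, which is the triangular numbers T_8, T_9, ….
Track C is 1, 4, 9, 16, 25, 36, which is consecutive squares n² from n = 1.
Position 19 falls in track A as its term 7, giving -2.
Position 20 falls in track B as its term 7, giving 105.
Position 21 → track C, term 7 = 49.

-2, 105, 49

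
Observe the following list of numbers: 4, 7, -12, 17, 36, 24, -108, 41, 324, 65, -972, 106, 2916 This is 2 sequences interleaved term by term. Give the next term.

The terms cycle through 2 interleaved subsequences.
Stream A: 4, -12, 36, -108, 324, -972, 2916 (geometric, ×-3 each step).
Stream B: 7, 17, 24, 41, 65, 106 (a Fibonacci-like recurrence a_n = a_{n-1} + a_{n-2}).
Position 14 → stream B, term 7 = 171.

171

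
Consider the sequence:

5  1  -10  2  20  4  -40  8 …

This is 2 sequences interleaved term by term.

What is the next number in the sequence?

Odd-indexed and even-indexed terms follow separate rules.
Stream A: 5, -10, 20, -40 — multiplying by -2 each time.
Stream B: 1, 2, 4, 8 — powers of 2.
Position 9 → stream A, term 5 = 80.

80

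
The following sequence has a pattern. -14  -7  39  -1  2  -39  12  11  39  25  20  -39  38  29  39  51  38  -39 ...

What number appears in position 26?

Read the sequence 3 terms at a time; column i is its own pattern.
Track A = -14, -1, 12, 25, 38, 51: arithmetic, step +13.
Track B = -7, 2, 11, 20, 29, 38: arithmetic, step +9.
Track C = 39, -39, 39, -39, 39, -39: oscillating between 39 and -39.
Position 26 → track B, term 9 = 65.

65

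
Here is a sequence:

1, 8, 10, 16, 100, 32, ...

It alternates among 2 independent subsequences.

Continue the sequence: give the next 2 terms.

1000, 64

Split by position mod 2 into 2 tracks.
Track A: 1, 10, 100. Multiplying by 10 each time.
Track B: 8, 16, 32. Powers 2^3, 2^4, 2^5, ….
Term 7 comes from track A (its 4th entry): 1000.
The 8th slot belongs to track B; its 4th term is 64.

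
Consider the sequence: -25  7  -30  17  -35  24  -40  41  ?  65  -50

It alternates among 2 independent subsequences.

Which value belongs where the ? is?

Taking every 2nd term gives 2 separate tracks.
Track A: -25, -30, -35, -40, ?, -50. Arithmetic, step −5.
Track B: 7, 17, 24, 41, 65. Fibonacci-style (each term is the sum of the two before it).
So the missing entry in track A is -45.

-45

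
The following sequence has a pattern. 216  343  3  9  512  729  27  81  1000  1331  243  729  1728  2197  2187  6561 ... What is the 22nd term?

Reading positions in blocks of 4 reveals the pattern AABB — 2 tracks woven together.
Track A: 216, 343, 512, 729, 1000, 1331, 1728, 2197. Consecutive cubes n³ from n = 6.
Track B: 3, 9, 27, 81, 243, 729, 2187, 6561. Powers 3^1, 3^2, 3^3, ….
Term 22 comes from track A (its 12th entry): 4913.

4913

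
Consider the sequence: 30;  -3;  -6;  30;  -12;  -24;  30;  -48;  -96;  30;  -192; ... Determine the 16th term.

30

Reading positions in blocks of 3 reveals the pattern ABB — 2 tracks woven together.
Stream A: 30, 30, 30, 30. Always 30.
Stream B: -3, -6, -12, -24, -48, -96, -192. A geometric progression (common ratio 2).
Position 16 → stream A, term 6 = 30.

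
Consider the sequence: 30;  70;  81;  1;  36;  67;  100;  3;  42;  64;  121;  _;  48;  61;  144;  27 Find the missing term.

Split by position mod 4 into 4 tracks.
Track A: 30, 36, 42, 48. Arithmetic with common difference +6.
Track B: 70, 67, 64, 61. Arithmetic, step −3.
Track C: 81, 100, 121, 144. Consecutive squares n² from n = 9.
Track D: 1, 3, ?, 27. Powers 3^0, 3^1, 3^2, ….
Filling track D at index 3 by its rule yields 9.

9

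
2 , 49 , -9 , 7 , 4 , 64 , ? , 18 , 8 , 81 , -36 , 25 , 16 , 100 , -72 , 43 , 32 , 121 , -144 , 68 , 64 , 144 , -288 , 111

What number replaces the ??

Read the sequence 4 terms at a time; column i is its own pattern.
Track A is 2, 4, 8, 16, 32, 64, which is successive powers of 2.
Track B is 49, 64, 81, 100, 121, 144, which is consecutive squares n² from n = 7.
Track C is -9, ?, -36, -72, -144, -288, which is geometric with ratio 2.
Track D is 7, 18, 25, 43, 68, 111, which is each term equals the sum of the previous two.
The gap is track C's term 2; the rule gives -18.

-18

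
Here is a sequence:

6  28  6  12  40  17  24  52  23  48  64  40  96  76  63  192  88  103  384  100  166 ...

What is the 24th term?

269

Split by position mod 3: positions 1, 4, 7, … form one track, and each other residue class forms its own.
Stream A is 6, 12, 24, 48, 96, 192, 384, which is a geometric progression (common ratio 2).
Stream B is 28, 40, 52, 64, 76, 88, 100, which is arithmetic, step +12.
Stream C is 6, 17, 23, 40, 63, 103, 166, which is each term equals the sum of the previous two.
Position 24 → stream C, term 8 = 269.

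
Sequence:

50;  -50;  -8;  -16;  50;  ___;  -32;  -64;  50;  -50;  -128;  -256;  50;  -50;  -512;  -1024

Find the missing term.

The slot pattern repeats as AABB (period 4), so there are 2 interleaved tracks.
Track A: 50, -50, 50, ?, 50, -50, 50, -50. Oscillating between 50 and -50.
Track B: -8, -16, -32, -64, -128, -256, -512, -1024. Multiplying by 2 each time.
So the missing entry in track A is -50.

-50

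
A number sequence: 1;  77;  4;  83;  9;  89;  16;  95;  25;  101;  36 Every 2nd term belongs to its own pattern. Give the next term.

107

Positions 1, 3, 5, … form one subsequence and positions 2, 4, 6, … form another.
Subsequence A: 1, 4, 9, 16, 25, 36 — perfect squares starting at 1².
Subsequence B: 77, 83, 89, 95, 101 — arithmetic, step +6.
The 12th slot belongs to subsequence B; its 6th term is 107.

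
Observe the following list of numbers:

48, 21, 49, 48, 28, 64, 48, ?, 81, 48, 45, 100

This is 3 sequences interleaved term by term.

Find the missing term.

The terms cycle through 3 interleaved subsequences.
Stream A: 48, 48, 48, 48 — always 48.
Stream B: 21, 28, ?, 45 — the triangular numbers T_6, T_7, ….
Stream C: 49, 64, 81, 100 — perfect squares starting at 7².
Filling stream B at index 3 by its rule yields 36.

36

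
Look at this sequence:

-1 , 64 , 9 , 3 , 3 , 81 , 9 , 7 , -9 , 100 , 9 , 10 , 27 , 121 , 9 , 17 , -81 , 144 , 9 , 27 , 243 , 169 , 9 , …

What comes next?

44

Read the sequence 4 terms at a time; column i is its own pattern.
Subsequence A: -1, 3, -9, 27, -81, 243 — geometric, ×-3 each step.
Subsequence B: 64, 81, 100, 121, 144, 169 — perfect squares starting at 8².
Subsequence C: 9, 9, 9, 9, 9, 9 — the constant sequence 9.
Subsequence D: 3, 7, 10, 17, 27 — a Fibonacci-like recurrence a_n = a_{n-1} + a_{n-2}.
Position 24 falls in subsequence D as its term 6, giving 44.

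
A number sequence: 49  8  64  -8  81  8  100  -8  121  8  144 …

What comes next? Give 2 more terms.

Taking every 2nd term gives 2 separate tracks.
Subsequence A = 49, 64, 81, 100, 121, 144: consecutive squares n² from n = 7.
Subsequence B = 8, -8, 8, -8, 8: the oscillation 8·(−1)^(n+1).
Position 12 falls in subsequence B as its term 6, giving -8.
The 13th slot belongs to subsequence A; its 7th term is 169.

-8, 169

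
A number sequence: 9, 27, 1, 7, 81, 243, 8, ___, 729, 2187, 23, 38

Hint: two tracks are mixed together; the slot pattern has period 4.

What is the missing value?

15

Reading positions in blocks of 4 reveals the pattern AABB — 2 tracks woven together.
Subsequence A = 9, 27, 81, 243, 729, 2187: multiplying by 3 each time.
Subsequence B = 1, 7, 8, ?, 23, 38: each term equals the sum of the previous two.
Filling subsequence B at index 4 by its rule yields 15.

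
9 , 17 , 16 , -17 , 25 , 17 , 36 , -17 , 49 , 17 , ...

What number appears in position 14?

Taking every 2nd term gives 2 separate tracks.
Subsequence A: 9, 16, 25, 36, 49. Consecutive squares n² from n = 3.
Subsequence B: 17, -17, 17, -17, 17. The oscillation 17·(−1)^(n+1).
Position 14 falls in subsequence B as its term 7, giving 17.

17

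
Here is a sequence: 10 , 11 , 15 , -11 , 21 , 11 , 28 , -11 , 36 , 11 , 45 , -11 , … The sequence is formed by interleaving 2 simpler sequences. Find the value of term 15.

The terms cycle through 2 interleaved subsequences.
Track A = 10, 15, 21, 28, 36, 45: the triangular numbers T_4, T_5, ….
Track B = 11, -11, 11, -11, 11, -11: alternating ±11.
Position 15 → track A, term 8 = 66.

66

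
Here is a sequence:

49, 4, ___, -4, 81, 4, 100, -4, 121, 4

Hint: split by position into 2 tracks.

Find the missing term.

64

Taking every 2nd term gives 2 separate tracks.
Stream A is 49, ?, 81, 100, 121, which is the squares 7², 8², 9², ….
Stream B is 4, -4, 4, -4, 4, which is oscillating between 4 and -4.
Filling stream A at index 2 by its rule yields 64.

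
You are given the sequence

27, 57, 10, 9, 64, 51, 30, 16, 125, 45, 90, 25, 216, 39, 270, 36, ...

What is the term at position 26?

The terms cycle through 4 interleaved subsequences.
Stream A: 27, 64, 125, 216 — the cubes 3³, 4³, 5³, ….
Stream B: 57, 51, 45, 39 — linear: a_n = 63 − 6·n.
Stream C: 10, 30, 90, 270 — geometric, ×3 each step.
Stream D: 9, 16, 25, 36 — the squares 3², 4², 5², ….
Position 26 falls in stream B as its term 7, giving 21.

21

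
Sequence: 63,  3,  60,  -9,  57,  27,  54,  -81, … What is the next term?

51

Split by position mod 2 into 2 tracks.
Track A = 63, 60, 57, 54: arithmetic, step −3.
Track B = 3, -9, 27, -81: multiplying by -3 each time.
Position 9 falls in track A as its term 5, giving 51.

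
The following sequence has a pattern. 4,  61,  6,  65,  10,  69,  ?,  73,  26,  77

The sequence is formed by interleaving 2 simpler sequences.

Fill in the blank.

Positions 1, 3, 5, … form one subsequence and positions 2, 4, 6, … form another.
Track A: 4, 6, 10, ?, 26. Fibonacci-style (each term is the sum of the two before it).
Track B: 61, 65, 69, 73, 77. Arithmetic, step +4.
Filling track A at index 4 by its rule yields 16.

16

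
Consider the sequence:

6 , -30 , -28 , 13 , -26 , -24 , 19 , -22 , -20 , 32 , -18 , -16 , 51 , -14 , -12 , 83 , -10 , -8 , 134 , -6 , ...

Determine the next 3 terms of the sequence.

-4, 217, -2

Reading positions in blocks of 3 reveals the pattern ABB — 2 tracks woven together.
Subsequence A: 6, 13, 19, 32, 51, 83, 134 — Fibonacci-style (each term is the sum of the two before it).
Subsequence B: -30, -28, -26, -24, -22, -20, -18, -16, -14, -12, -10, -8, -6 — linear: a_n = -32 + 2·n.
Position 21 falls in subsequence B as its term 14, giving -4.
Term 22 comes from subsequence A (its 8th entry): 217.
Position 23 falls in subsequence B as its term 15, giving -2.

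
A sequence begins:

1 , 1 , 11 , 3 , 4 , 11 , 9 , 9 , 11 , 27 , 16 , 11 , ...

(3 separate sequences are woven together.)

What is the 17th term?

36

Read the sequence 3 terms at a time; column i is its own pattern.
Subsequence A: 1, 3, 9, 27 (successive powers of 3).
Subsequence B: 1, 4, 9, 16 (consecutive squares n² from n = 1).
Subsequence C: 11, 11, 11, 11 (constant 11).
Term 17 comes from subsequence B (its 6th entry): 36.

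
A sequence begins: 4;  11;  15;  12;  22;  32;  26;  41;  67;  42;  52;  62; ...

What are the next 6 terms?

108, 175, 283, 72, 82, 92

Positions follow the repeating pattern AAABBB; grouping by letter gives 2 tracks.
Subsequence A: 4, 11, 15, 26, 41, 67. A Fibonacci-like recurrence a_n = a_{n-1} + a_{n-2}.
Subsequence B: 12, 22, 32, 42, 52, 62. Arithmetic, step +10.
Position 13 → subsequence A, term 7 = 108.
The 14th slot belongs to subsequence A; its 8th term is 175.
Position 15 falls in subsequence A as its term 9, giving 283.
The 16th slot belongs to subsequence B; its 7th term is 72.
Position 17 → subsequence B, term 8 = 82.
Position 18 → subsequence B, term 9 = 92.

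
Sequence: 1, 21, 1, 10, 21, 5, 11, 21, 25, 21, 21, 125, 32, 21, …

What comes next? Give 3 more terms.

Split by position mod 3: positions 1, 4, 7, … form one track, and each other residue class forms its own.
Stream A: 1, 10, 11, 21, 32 — each term equals the sum of the previous two.
Stream B: 21, 21, 21, 21, 21 — constant 21.
Stream C: 1, 5, 25, 125 — geometric, ×5 each step.
Position 15 falls in stream C as its term 5, giving 625.
Position 16 falls in stream A as its term 6, giving 53.
The 17th slot belongs to stream B; its 6th term is 21.

625, 53, 21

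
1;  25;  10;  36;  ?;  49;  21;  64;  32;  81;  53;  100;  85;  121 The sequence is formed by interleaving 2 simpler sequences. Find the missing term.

Positions 1, 3, 5, … form one subsequence and positions 2, 4, 6, … form another.
Track A: 1, 10, ?, 21, 32, 53, 85 — Fibonacci-style (each term is the sum of the two before it).
Track B: 25, 36, 49, 64, 81, 100, 121 — perfect squares starting at 5².
Filling track A at index 3 by its rule yields 11.

11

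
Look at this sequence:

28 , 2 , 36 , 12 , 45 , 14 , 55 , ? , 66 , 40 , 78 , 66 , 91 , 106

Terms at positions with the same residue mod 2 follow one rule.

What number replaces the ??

Split by position mod 2 into 2 tracks.
Track A: 28, 36, 45, 55, 66, 78, 91 — triangular numbers n(n+1)/2 for n = 7, 8, ….
Track B: 2, 12, 14, ?, 40, 66, 106 — a Fibonacci-like recurrence a_n = a_{n-1} + a_{n-2}.
Track B's pattern makes the blank 26.

26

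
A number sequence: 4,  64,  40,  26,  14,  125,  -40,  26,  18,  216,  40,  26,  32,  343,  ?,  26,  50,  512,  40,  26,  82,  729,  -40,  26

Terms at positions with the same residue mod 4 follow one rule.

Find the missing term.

-40

The terms cycle through 4 interleaved subsequences.
Subsequence A: 4, 14, 18, 32, 50, 82. Fibonacci-style (each term is the sum of the two before it).
Subsequence B: 64, 125, 216, 343, 512, 729. Consecutive cubes n³ from n = 4.
Subsequence C: 40, -40, 40, ?, 40, -40. Alternating ±40.
Subsequence D: 26, 26, 26, 26, 26, 26. Constant 26.
Filling subsequence C at index 4 by its rule yields -40.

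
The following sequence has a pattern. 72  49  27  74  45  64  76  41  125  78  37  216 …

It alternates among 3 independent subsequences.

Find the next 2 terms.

The terms cycle through 3 interleaved subsequences.
Track A: 72, 74, 76, 78 — arithmetic, step +2.
Track B: 49, 45, 41, 37 — linear: a_n = 53 − 4·n.
Track C: 27, 64, 125, 216 — the cubes 3³, 4³, 5³, ….
Position 13 falls in track A as its term 5, giving 80.
Position 14 falls in track B as its term 5, giving 33.

80, 33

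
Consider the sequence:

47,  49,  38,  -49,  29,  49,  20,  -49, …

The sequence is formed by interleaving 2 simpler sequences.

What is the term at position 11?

The terms cycle through 2 interleaved subsequences.
Track A: 47, 38, 29, 20. Linear: a_n = 56 − 9·n.
Track B: 49, -49, 49, -49. Alternating ±49.
The 11th slot belongs to track A; its 6th term is 2.

2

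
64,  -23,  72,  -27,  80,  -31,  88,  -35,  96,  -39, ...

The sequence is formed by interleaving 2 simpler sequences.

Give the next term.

104

Split by position mod 2 into 2 tracks.
Track A: 64, 72, 80, 88, 96 — arithmetic, step +8.
Track B: -23, -27, -31, -35, -39 — subtracting 4 each time.
Position 11 falls in track A as its term 6, giving 104.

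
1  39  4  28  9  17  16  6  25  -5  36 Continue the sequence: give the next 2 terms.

Taking every 2nd term gives 2 separate tracks.
Track A: 1, 4, 9, 16, 25, 36. The squares 1², 2², 3², ….
Track B: 39, 28, 17, 6, -5. Arithmetic with common difference −11.
Position 12 → track B, term 6 = -16.
The 13th slot belongs to track A; its 7th term is 49.

-16, 49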